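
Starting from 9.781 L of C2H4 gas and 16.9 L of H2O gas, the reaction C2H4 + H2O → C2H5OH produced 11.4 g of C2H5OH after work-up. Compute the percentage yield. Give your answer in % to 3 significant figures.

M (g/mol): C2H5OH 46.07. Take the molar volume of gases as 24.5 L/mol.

62.0 %

n(C2H4) = 9.781 / 24.5 = 0.3992 mol
n(H2O) = 16.90 / 24.5 = 0.6898 mol
n/ν for C2H4 = 0.3992/1 = 0.3992
n/ν for H2O = 0.6898/1 = 0.6898
Smallest n/ν is C2H4 → limiting reagent.
theoretical n(C2H5OH) = (1/1) × 0.3992 = 0.3992 mol → 18.39 g
% yield = 11.4 / 18.39 × 100 = 61.99 %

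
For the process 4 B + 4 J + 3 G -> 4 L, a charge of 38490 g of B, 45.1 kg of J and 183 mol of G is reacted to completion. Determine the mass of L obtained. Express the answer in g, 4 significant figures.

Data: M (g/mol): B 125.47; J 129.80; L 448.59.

109500 g

n(B) = 38490 / 125.47 = 306.8 mol
n(J) = 45.10×1000 / 129.80 = 347.5 mol
n(G) = 183.0 mol
n/ν → B: 76.70, J: 86.88, G: 61.00; G is limiting.
n(L) = (4/3) × 183.0 = 244.0 mol
mass = 244.0 × 448.59 = 109500 g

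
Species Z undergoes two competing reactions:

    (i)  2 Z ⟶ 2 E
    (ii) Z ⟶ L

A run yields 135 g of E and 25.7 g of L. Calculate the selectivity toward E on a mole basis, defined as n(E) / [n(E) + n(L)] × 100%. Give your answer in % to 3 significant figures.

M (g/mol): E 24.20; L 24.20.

84.0 %

n(E) = 135 / 24.20 = 5.579 mol
n(L) = 25.7 / 24.20 = 1.062 mol
selectivity = 5.579/(5.579+1.062) × 100 = 84.01 %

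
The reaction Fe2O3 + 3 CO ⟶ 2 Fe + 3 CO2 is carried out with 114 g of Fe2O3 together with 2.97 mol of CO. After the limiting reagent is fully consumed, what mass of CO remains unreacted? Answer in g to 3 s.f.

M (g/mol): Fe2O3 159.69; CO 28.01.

n(Fe2O3) = 114.0 / 159.69 = 0.7139 mol
n(CO) = 2.970 mol
n/ν for Fe2O3 = 0.7139/1 = 0.7139
n/ν for CO = 2.970/3 = 0.9900
Smallest n/ν is Fe2O3 → limiting reagent.
CO consumed = (3/1) × 0.7139 = 2.142 mol
CO remaining = 2.970 − 2.142 = 0.8280 mol
mass = 0.8280 × 28.01 = 23.19 g

23.2 g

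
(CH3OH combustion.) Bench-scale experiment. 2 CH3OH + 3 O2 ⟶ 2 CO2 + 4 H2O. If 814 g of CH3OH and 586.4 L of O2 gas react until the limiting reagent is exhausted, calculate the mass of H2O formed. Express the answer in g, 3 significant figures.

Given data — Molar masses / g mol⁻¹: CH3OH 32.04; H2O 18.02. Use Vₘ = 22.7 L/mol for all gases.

n(CH3OH) = 814.0 / 32.04 = 25.41 mol
n(O2) = 586.4 / 22.7 = 25.83 mol
n/ν → CH3OH: 12.71, O2: 8.610; O2 is limiting.
n(H2O) = (4/3) × 25.83 = 34.44 mol
mass = 34.44 × 18.02 = 620.6 g

621 g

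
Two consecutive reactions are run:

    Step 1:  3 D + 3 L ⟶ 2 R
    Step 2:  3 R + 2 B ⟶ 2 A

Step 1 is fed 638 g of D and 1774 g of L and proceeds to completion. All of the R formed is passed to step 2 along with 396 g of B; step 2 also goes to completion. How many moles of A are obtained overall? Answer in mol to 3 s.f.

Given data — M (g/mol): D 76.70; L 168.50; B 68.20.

3.70 mol

Step 1:
n(D) = 638.0 / 76.70 = 8.318 mol
n(L) = 1774 / 168.50 = 10.53 mol
n/ν → D: 2.773, L: 3.510; D is limiting.
n(R) produced = (2/3) × 8.318 = 5.545 mol
Step 2:
n(R) available = 5.545 mol
n(B) = 396.0 / 68.20 = 5.806 mol
n/ν → R: 1.848, B: 2.903; R is limiting.
n(A) = (2/3) × 5.545 = 3.697 mol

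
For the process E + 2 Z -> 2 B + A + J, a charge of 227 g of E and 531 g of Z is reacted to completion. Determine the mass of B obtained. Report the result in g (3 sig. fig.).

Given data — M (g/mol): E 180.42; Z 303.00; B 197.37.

n(E) = 227.0 / 180.42 = 1.258 mol
n(Z) = 531.0 / 303.00 = 1.752 mol
n/ν for E = 1.258/1 = 1.258
n/ν for Z = 1.752/2 = 0.8760
Smallest n/ν is Z → limiting reagent.
n(B) = (2/2) × 1.752 = 1.752 mol
mass = 1.752 × 197.37 = 345.8 g

346 g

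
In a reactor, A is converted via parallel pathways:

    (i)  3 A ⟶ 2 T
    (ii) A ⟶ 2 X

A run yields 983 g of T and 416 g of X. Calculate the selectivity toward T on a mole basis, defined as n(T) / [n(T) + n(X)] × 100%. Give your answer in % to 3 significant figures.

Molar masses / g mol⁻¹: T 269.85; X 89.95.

44.1 %

n(T) = 983 / 269.85 = 3.643 mol
n(X) = 416 / 89.95 = 4.625 mol
selectivity = 3.643/(3.643+4.625) × 100 = 44.06 %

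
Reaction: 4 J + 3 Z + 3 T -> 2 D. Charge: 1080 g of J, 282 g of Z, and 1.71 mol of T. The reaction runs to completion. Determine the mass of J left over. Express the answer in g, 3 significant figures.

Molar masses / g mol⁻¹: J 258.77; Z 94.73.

490 g

n(J) = 1080 / 258.77 = 4.174 mol
n(Z) = 282.0 / 94.73 = 2.977 mol
n(T) = 1.710 mol
n/ν for J = 4.174/4 = 1.044
n/ν for Z = 2.977/3 = 0.9923
n/ν for T = 1.710/3 = 0.5700
Smallest n/ν is T → limiting reagent.
J consumed = (4/3) × 1.710 = 2.280 mol
J remaining = 4.174 − 2.280 = 1.894 mol
mass = 1.894 × 258.77 = 490.1 g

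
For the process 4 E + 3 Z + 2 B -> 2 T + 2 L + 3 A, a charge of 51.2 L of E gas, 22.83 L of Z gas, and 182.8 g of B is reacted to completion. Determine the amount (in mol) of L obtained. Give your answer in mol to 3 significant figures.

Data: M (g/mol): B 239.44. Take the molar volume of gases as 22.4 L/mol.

n(E) = 51.20 / 22.4 = 2.286 mol
n(Z) = 22.83 / 22.4 = 1.019 mol
n(B) = 182.8 / 239.44 = 0.7634 mol
n/ν → E: 0.5715, Z: 0.3397, B: 0.3817; Z is limiting.
n(L) = (2/3) × 1.019 = 0.6793 mol

0.679 mol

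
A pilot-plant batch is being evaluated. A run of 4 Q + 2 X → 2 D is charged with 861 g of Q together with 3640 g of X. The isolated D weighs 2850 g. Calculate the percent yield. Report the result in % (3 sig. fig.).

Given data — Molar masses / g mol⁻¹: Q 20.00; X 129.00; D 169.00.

n(Q) = 861.0 / 20.00 = 43.05 mol
n(X) = 3640 / 129.00 = 28.22 mol
n/ν → Q: 10.76, X: 14.11; Q is limiting.
theoretical n(D) = (2/4) × 43.05 = 21.53 mol → 3639 g
% yield = 2850 / 3639 × 100 = 78.32 %

78.3 %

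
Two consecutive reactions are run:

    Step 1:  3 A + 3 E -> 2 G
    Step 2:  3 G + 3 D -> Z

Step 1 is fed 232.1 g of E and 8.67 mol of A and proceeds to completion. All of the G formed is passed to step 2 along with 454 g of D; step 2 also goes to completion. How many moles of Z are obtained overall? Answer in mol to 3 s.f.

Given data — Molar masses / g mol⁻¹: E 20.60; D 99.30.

Step 1:
n(E) = 232.1 / 20.60 = 11.27 mol
n(A) = 8.670 mol
n/ν for E = 11.27/3 = 3.757
n/ν for A = 8.670/3 = 2.890
Smallest n/ν is A → limiting reagent.
n(G) produced = (2/3) × 8.670 = 5.780 mol
Step 2:
n(G) available = 5.780 mol
n(D) = 454.0 / 99.30 = 4.572 mol
n/ν for G = 5.780/3 = 1.927
n/ν for D = 4.572/3 = 1.524
Smallest n/ν is D → limiting reagent.
n(Z) = (1/3) × 4.572 = 1.524 mol

1.52 mol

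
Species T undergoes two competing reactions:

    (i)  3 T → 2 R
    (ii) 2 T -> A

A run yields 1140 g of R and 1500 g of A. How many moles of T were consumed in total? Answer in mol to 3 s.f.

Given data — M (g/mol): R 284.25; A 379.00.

13.9 mol

n(R) = 1140 / 284.25 = 4.011 mol
n(A) = 1500 / 379.00 = 3.958 mol
n(T) via (i) = (3/2)×4.011 = 6.017 mol
n(T) via (ii) = (2/1)×3.958 = 7.916 mol
total n(T) = 6.017 + 7.916 = 13.93 mol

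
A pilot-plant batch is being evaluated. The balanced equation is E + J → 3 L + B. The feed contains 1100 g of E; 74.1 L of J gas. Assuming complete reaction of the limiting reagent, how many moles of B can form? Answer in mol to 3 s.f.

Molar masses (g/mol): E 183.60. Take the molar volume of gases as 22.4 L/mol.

n(E) = 1100 / 183.60 = 5.991 mol
n(J) = 74.10 / 22.4 = 3.308 mol
n/ν → E: 5.991, J: 3.308; J is limiting.
n(B) = (1/1) × 3.308 = 3.308 mol

3.31 mol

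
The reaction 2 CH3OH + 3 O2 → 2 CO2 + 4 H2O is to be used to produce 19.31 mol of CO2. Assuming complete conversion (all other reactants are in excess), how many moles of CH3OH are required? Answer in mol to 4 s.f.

n(CO2) = 19.31 mol
n(CH3OH) = (2/2) × 19.31 = 19.31 mol

19.31 mol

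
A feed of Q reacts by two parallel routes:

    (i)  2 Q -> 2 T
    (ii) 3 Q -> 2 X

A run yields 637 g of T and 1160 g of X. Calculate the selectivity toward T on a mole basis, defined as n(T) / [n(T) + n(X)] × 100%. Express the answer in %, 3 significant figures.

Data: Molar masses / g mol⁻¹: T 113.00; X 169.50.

45.2 %

n(T) = 637 / 113.00 = 5.637 mol
n(X) = 1160 / 169.50 = 6.844 mol
selectivity = 5.637/(5.637+6.844) × 100 = 45.16 %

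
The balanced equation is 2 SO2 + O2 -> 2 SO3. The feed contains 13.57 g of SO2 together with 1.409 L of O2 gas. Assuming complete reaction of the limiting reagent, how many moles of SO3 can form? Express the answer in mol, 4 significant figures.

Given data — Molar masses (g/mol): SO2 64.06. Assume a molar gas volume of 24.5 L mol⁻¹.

n(SO2) = 13.57 / 64.06 = 0.2118 mol
n(O2) = 1.409 / 24.5 = 0.05751 mol
n/ν for SO2 = 0.2118/2 = 0.1059
n/ν for O2 = 0.05751/1 = 0.05751
Smallest n/ν is O2 → limiting reagent.
n(SO3) = (2/1) × 0.05751 = 0.1150 mol

0.1150 mol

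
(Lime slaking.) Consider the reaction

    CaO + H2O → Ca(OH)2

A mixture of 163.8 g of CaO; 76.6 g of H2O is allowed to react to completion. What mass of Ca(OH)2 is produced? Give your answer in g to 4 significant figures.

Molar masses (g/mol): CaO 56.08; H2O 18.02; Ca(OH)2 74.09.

n(CaO) = 163.8 / 56.08 = 2.921 mol
n(H2O) = 76.60 / 18.02 = 4.251 mol
n/ν for CaO = 2.921/1 = 2.921
n/ν for H2O = 4.251/1 = 4.251
Smallest n/ν is CaO → limiting reagent.
n(Ca(OH)2) = (1/1) × 2.921 = 2.921 mol
mass = 2.921 × 74.09 = 216.4 g

216.4 g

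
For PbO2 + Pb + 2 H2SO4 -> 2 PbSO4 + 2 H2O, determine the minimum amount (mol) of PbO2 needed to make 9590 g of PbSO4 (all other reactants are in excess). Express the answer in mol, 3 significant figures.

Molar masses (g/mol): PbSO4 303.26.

n(PbSO4) = 9590 / 303.26 = 31.62 mol
n(PbO2) = (1/2) × 31.62 = 15.81 mol

15.8 mol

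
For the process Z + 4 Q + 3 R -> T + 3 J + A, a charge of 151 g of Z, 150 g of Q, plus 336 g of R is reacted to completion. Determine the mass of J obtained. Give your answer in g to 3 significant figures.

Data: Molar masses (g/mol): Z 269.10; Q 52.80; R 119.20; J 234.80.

n(Z) = 151.0 / 269.10 = 0.5611 mol
n(Q) = 150.0 / 52.80 = 2.841 mol
n(R) = 336.0 / 119.20 = 2.819 mol
n/ν → Z: 0.5611, Q: 0.7103, R: 0.9397; Z is limiting.
n(J) = (3/1) × 0.5611 = 1.683 mol
mass = 1.683 × 234.80 = 395.2 g

395 g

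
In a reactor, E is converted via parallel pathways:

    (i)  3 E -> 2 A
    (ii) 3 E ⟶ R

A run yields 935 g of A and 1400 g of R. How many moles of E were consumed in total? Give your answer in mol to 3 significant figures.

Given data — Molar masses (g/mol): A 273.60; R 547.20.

12.8 mol

n(A) = 935 / 273.60 = 3.417 mol
n(R) = 1400 / 547.20 = 2.558 mol
n(E) via (i) = (3/2)×3.417 = 5.126 mol
n(E) via (ii) = (3/1)×2.558 = 7.674 mol
total n(E) = 5.126 + 7.674 = 12.80 mol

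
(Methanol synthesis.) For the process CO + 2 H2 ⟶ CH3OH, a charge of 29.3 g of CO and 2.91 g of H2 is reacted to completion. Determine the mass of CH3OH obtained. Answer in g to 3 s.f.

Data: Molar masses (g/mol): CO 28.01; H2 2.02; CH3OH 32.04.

n(CO) = 29.30 / 28.01 = 1.046 mol
n(H2) = 2.910 / 2.02 = 1.441 mol
n/ν for CO = 1.046/1 = 1.046
n/ν for H2 = 1.441/2 = 0.7205
Smallest n/ν is H2 → limiting reagent.
n(CH3OH) = (1/2) × 1.441 = 0.7205 mol
mass = 0.7205 × 32.04 = 23.08 g

23.1 g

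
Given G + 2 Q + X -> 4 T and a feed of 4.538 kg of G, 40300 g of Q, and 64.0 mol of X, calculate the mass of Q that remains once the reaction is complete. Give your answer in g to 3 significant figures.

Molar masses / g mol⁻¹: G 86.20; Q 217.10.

17400 g

n(G) = 4.538×1000 / 86.20 = 52.65 mol
n(Q) = 40300 / 217.10 = 185.6 mol
n(X) = 64.00 mol
n/ν for G = 52.65/1 = 52.65
n/ν for Q = 185.6/2 = 92.80
n/ν for X = 64.00/1 = 64.00
Smallest n/ν is G → limiting reagent.
Q consumed = (2/1) × 52.65 = 105.3 mol
Q remaining = 185.6 − 105.3 = 80.30 mol
mass = 80.30 × 217.10 = 17430 g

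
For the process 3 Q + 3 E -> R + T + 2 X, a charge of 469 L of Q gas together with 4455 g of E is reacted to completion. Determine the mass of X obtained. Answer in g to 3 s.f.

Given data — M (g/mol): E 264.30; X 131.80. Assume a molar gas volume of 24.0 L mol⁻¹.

n(Q) = 469.0 / 24.0 = 19.54 mol
n(E) = 4455 / 264.30 = 16.86 mol
n/ν for Q = 19.54/3 = 6.513
n/ν for E = 16.86/3 = 5.620
Smallest n/ν is E → limiting reagent.
n(X) = (2/3) × 16.86 = 11.24 mol
mass = 11.24 × 131.80 = 1481 g

1480 g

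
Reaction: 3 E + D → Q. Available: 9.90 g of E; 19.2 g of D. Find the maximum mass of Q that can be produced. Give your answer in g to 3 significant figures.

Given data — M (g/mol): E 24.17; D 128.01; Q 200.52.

n(E) = 9.900 / 24.17 = 0.4096 mol
n(D) = 19.20 / 128.01 = 0.1500 mol
n/ν for E = 0.4096/3 = 0.1365
n/ν for D = 0.1500/1 = 0.1500
Smallest n/ν is E → limiting reagent.
n(Q) = (1/3) × 0.4096 = 0.1365 mol
mass = 0.1365 × 200.52 = 27.37 g

27.4 g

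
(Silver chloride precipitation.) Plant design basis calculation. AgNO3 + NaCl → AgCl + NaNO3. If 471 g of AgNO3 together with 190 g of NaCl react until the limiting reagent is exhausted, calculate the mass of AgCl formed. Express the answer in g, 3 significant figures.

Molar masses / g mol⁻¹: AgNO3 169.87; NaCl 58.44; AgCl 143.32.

n(AgNO3) = 471.0 / 169.87 = 2.773 mol
n(NaCl) = 190.0 / 58.44 = 3.251 mol
n/ν for AgNO3 = 2.773/1 = 2.773
n/ν for NaCl = 3.251/1 = 3.251
Smallest n/ν is AgNO3 → limiting reagent.
n(AgCl) = (1/1) × 2.773 = 2.773 mol
mass = 2.773 × 143.32 = 397.4 g

397 g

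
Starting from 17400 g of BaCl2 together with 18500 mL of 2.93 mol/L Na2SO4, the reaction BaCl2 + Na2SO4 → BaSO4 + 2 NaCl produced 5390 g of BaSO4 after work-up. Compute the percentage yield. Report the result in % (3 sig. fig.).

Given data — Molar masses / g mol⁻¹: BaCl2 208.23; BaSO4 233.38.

n(BaCl2) = 17400 / 208.23 = 83.56 mol
n(Na2SO4) = 2.93 × 18500/1000 = 54.21 mol
n/ν → BaCl2: 83.56, Na2SO4: 54.21; Na2SO4 is limiting.
theoretical n(BaSO4) = (1/1) × 54.21 = 54.21 mol → 12650 g
% yield = 5390 / 12650 × 100 = 42.61 %

42.6 %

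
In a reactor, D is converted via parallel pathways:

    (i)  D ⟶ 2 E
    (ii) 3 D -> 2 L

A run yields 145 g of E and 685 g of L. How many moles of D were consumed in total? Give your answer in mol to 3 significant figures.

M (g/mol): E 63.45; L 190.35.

6.54 mol

n(E) = 145 / 63.45 = 2.285 mol
n(L) = 685 / 190.35 = 3.599 mol
n(D) via (i) = (1/2)×2.285 = 1.143 mol
n(D) via (ii) = (3/2)×3.599 = 5.399 mol
total n(D) = 1.143 + 5.399 = 6.542 mol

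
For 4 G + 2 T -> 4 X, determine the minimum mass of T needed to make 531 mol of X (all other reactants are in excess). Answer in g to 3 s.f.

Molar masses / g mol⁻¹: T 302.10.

n(X) = 531.0 mol
n(T) = (2/4) × 531.0 = 265.5 mol
mass = 265.5 × 302.10 = 80210 g

80200 g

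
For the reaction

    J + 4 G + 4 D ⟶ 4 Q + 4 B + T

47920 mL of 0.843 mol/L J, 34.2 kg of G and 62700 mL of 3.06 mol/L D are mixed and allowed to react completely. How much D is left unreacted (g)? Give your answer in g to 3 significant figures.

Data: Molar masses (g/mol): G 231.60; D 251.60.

11100 g

n(J) = 0.843 × 47920/1000 = 40.40 mol
n(G) = 34.20×1000 / 231.60 = 147.7 mol
n(D) = 3.06 × 62700/1000 = 191.9 mol
n/ν for J = 40.40/1 = 40.40
n/ν for G = 147.7/4 = 36.93
n/ν for D = 191.9/4 = 47.98
Smallest n/ν is G → limiting reagent.
D consumed = (4/4) × 147.7 = 147.7 mol
D remaining = 191.9 − 147.7 = 44.20 mol
mass = 44.20 × 251.60 = 11120 g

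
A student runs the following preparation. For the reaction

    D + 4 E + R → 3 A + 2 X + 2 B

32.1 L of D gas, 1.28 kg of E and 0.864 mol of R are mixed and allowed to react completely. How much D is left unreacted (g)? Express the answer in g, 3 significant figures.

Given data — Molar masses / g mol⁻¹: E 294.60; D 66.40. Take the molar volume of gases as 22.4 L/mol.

n(D) = 32.10 / 22.4 = 1.433 mol
n(E) = 1.280×1000 / 294.60 = 4.345 mol
n(R) = 0.8640 mol
n/ν for D = 1.433/1 = 1.433
n/ν for E = 4.345/4 = 1.086
n/ν for R = 0.8640/1 = 0.8640
Smallest n/ν is R → limiting reagent.
D consumed = (1/1) × 0.8640 = 0.8640 mol
D remaining = 1.433 − 0.8640 = 0.5690 mol
mass = 0.5690 × 66.40 = 37.78 g

37.8 g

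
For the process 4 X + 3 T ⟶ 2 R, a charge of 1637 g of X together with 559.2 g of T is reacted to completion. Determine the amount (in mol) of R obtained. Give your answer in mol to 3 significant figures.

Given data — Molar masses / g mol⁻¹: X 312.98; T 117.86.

n(X) = 1637 / 312.98 = 5.230 mol
n(T) = 559.2 / 117.86 = 4.745 mol
n/ν for X = 5.230/4 = 1.308
n/ν for T = 4.745/3 = 1.582
Smallest n/ν is X → limiting reagent.
n(R) = (2/4) × 5.230 = 2.615 mol

2.62 mol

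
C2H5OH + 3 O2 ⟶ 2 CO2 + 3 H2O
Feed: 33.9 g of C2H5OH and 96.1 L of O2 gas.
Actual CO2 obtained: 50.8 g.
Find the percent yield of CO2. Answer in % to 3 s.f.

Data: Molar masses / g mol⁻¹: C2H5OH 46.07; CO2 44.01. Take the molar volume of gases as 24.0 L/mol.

78.4 %

n(C2H5OH) = 33.90 / 46.07 = 0.7358 mol
n(O2) = 96.10 / 24.0 = 4.004 mol
n/ν → C2H5OH: 0.7358, O2: 1.335; C2H5OH is limiting.
theoretical n(CO2) = (2/1) × 0.7358 = 1.472 mol → 64.78 g
% yield = 50.8 / 64.78 × 100 = 78.42 %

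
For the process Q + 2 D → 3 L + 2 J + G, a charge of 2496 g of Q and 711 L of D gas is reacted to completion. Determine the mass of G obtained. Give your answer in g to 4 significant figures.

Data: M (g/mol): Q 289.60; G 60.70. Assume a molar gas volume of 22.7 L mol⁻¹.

523.2 g

n(Q) = 2496 / 289.60 = 8.619 mol
n(D) = 711.0 / 22.7 = 31.32 mol
n/ν for Q = 8.619/1 = 8.619
n/ν for D = 31.32/2 = 15.66
Smallest n/ν is Q → limiting reagent.
n(G) = (1/1) × 8.619 = 8.619 mol
mass = 8.619 × 60.70 = 523.2 g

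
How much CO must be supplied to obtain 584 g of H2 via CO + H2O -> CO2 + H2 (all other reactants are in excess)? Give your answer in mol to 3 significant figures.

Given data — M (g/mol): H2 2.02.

289 mol

n(H2) = 584 / 2.02 = 289.1 mol
n(CO) = (1/1) × 289.1 = 289.1 mol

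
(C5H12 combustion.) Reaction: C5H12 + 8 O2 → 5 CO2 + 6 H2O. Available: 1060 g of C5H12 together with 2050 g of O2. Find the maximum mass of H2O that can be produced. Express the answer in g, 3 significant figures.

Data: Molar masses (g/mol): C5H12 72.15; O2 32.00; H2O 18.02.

866 g

n(C5H12) = 1060 / 72.15 = 14.69 mol
n(O2) = 2050 / 32.00 = 64.06 mol
n/ν → C5H12: 14.69, O2: 8.008; O2 is limiting.
n(H2O) = (6/8) × 64.06 = 48.05 mol
mass = 48.05 × 18.02 = 865.9 g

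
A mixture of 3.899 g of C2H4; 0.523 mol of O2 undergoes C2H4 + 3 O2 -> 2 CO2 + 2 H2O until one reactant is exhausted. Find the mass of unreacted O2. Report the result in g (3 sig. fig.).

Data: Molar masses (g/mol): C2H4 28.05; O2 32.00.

n(C2H4) = 3.899 / 28.05 = 0.1390 mol
n(O2) = 0.5230 mol
n/ν → C2H4: 0.1390, O2: 0.1743; C2H4 is limiting.
O2 consumed = (3/1) × 0.1390 = 0.4170 mol
O2 remaining = 0.5230 − 0.4170 = 0.1060 mol
mass = 0.1060 × 32.00 = 3.392 g

3.39 g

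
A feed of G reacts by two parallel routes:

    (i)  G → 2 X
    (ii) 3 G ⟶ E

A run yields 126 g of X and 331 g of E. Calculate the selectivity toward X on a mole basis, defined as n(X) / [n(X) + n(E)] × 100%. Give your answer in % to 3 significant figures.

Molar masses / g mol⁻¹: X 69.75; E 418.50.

69.5 %

n(X) = 126 / 69.75 = 1.806 mol
n(E) = 331 / 418.50 = 0.7909 mol
selectivity = 1.806/(1.806+0.7909) × 100 = 69.54 %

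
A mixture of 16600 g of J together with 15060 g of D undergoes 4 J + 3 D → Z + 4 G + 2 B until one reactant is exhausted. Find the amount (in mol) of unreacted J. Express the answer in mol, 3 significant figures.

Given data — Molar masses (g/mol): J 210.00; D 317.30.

15.8 mol

n(J) = 16600 / 210.00 = 79.05 mol
n(D) = 15060 / 317.30 = 47.46 mol
n/ν for J = 79.05/4 = 19.76
n/ν for D = 47.46/3 = 15.82
Smallest n/ν is D → limiting reagent.
J consumed = (4/3) × 47.46 = 63.28 mol
J remaining = 79.05 − 63.28 = 15.77 mol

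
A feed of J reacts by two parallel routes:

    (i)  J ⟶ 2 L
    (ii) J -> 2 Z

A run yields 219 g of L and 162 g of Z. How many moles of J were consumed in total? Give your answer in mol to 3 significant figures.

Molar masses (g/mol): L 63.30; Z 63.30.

n(L) = 219 / 63.30 = 3.460 mol
n(Z) = 162 / 63.30 = 2.559 mol
n(J) via (i) = (1/2)×3.460 = 1.730 mol
n(J) via (ii) = (1/2)×2.559 = 1.280 mol
total n(J) = 1.730 + 1.280 = 3.010 mol

3.01 mol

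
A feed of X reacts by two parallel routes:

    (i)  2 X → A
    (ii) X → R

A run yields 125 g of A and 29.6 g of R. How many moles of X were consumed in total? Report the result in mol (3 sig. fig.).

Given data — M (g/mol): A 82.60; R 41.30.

n(A) = 125 / 82.60 = 1.513 mol
n(R) = 29.6 / 41.30 = 0.7167 mol
n(X) via (i) = (2/1)×1.513 = 3.026 mol
n(X) via (ii) = (1/1)×0.7167 = 0.7167 mol
total n(X) = 3.026 + 0.7167 = 3.743 mol

3.74 mol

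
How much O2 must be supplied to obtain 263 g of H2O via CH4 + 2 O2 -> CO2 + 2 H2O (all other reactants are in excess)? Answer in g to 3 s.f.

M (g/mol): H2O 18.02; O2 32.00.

n(H2O) = 263 / 18.02 = 14.59 mol
n(O2) = (2/2) × 14.59 = 14.59 mol
mass = 14.59 × 32.00 = 466.9 g

467 g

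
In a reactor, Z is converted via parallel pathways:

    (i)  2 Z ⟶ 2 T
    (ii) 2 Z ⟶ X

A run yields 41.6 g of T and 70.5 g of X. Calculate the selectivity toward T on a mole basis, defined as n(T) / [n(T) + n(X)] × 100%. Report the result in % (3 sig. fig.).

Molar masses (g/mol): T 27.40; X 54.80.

54.1 %

n(T) = 41.6 / 27.40 = 1.518 mol
n(X) = 70.5 / 54.80 = 1.286 mol
selectivity = 1.518/(1.518+1.286) × 100 = 54.14 %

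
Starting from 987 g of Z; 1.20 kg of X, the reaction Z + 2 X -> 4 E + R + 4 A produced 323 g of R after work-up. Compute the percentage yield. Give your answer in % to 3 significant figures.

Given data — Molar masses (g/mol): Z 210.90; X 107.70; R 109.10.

63.3 %

n(Z) = 987.0 / 210.90 = 4.680 mol
n(X) = 1.200×1000 / 107.70 = 11.14 mol
n/ν for Z = 4.680/1 = 4.680
n/ν for X = 11.14/2 = 5.570
Smallest n/ν is Z → limiting reagent.
theoretical n(R) = (1/1) × 4.680 = 4.680 mol → 510.6 g
% yield = 323 / 510.6 × 100 = 63.26 %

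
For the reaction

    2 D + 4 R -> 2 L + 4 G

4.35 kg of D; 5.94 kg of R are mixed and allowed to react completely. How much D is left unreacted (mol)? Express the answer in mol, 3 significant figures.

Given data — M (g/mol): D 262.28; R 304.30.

n(D) = 4.350×1000 / 262.28 = 16.59 mol
n(R) = 5.940×1000 / 304.30 = 19.52 mol
n/ν for D = 16.59/2 = 8.295
n/ν for R = 19.52/4 = 4.880
Smallest n/ν is R → limiting reagent.
D consumed = (2/4) × 19.52 = 9.760 mol
D remaining = 16.59 − 9.760 = 6.830 mol

6.83 mol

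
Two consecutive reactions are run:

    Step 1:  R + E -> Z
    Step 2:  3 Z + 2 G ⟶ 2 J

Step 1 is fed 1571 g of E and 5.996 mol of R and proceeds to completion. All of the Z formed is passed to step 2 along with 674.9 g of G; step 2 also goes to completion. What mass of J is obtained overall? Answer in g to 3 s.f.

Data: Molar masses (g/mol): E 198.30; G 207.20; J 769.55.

Step 1:
n(E) = 1571 / 198.30 = 7.922 mol
n(R) = 5.996 mol
n/ν → E: 7.922, R: 5.996; R is limiting.
n(Z) produced = (1/1) × 5.996 = 5.996 mol
Step 2:
n(Z) available = 5.996 mol
n(G) = 674.9 / 207.20 = 3.257 mol
n/ν → Z: 1.999, G: 1.629; G is limiting.
n(J) = (2/2) × 3.257 = 3.257 mol
mass = 3.257 × 769.55 = 2506 g

2510 g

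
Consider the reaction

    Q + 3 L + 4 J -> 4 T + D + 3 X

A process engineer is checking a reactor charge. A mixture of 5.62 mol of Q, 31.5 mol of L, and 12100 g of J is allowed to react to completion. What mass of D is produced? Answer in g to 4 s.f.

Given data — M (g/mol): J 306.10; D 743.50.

4178 g

n(Q) = 5.620 mol
n(L) = 31.50 mol
n(J) = 12100 / 306.10 = 39.53 mol
n/ν for Q = 5.620/1 = 5.620
n/ν for L = 31.50/3 = 10.50
n/ν for J = 39.53/4 = 9.883
Smallest n/ν is Q → limiting reagent.
n(D) = (1/1) × 5.620 = 5.620 mol
mass = 5.620 × 743.50 = 4178 g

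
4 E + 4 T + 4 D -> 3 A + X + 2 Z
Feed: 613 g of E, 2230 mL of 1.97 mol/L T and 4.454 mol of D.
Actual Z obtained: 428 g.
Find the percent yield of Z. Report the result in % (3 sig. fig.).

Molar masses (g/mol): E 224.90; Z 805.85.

39.0 %

n(E) = 613.0 / 224.90 = 2.726 mol
n(T) = 1.97 × 2230/1000 = 4.393 mol
n(D) = 4.454 mol
n/ν for E = 2.726/4 = 0.6815
n/ν for T = 4.393/4 = 1.098
n/ν for D = 4.454/4 = 1.114
Smallest n/ν is E → limiting reagent.
theoretical n(Z) = (2/4) × 2.726 = 1.363 mol → 1098 g
% yield = 428 / 1098 × 100 = 38.98 %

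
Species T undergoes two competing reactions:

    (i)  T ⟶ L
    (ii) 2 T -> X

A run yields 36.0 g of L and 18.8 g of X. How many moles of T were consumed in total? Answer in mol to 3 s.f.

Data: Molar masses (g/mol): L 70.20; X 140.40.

n(L) = 36.0 / 70.20 = 0.5128 mol
n(X) = 18.8 / 140.40 = 0.1339 mol
n(T) via (i) = (1/1)×0.5128 = 0.5128 mol
n(T) via (ii) = (2/1)×0.1339 = 0.2678 mol
total n(T) = 0.5128 + 0.2678 = 0.7806 mol

0.781 mol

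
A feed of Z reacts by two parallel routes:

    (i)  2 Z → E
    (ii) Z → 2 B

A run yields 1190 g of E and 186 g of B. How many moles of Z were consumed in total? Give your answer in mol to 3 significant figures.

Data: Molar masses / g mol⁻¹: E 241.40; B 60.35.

11.4 mol

n(E) = 1190 / 241.40 = 4.930 mol
n(B) = 186 / 60.35 = 3.082 mol
n(Z) via (i) = (2/1)×4.930 = 9.860 mol
n(Z) via (ii) = (1/2)×3.082 = 1.541 mol
total n(Z) = 9.860 + 1.541 = 11.40 mol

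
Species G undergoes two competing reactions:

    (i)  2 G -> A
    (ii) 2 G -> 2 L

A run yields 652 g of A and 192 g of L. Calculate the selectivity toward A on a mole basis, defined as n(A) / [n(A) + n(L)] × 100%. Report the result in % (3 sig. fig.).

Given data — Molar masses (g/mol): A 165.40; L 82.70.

n(A) = 652 / 165.40 = 3.942 mol
n(L) = 192 / 82.70 = 2.322 mol
selectivity = 3.942/(3.942+2.322) × 100 = 62.93 %

62.9 %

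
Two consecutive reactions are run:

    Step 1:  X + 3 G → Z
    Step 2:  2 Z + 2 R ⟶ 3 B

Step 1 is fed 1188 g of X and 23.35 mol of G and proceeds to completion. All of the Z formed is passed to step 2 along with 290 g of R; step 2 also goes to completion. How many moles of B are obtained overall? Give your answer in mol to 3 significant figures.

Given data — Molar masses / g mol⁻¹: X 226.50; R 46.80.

Step 1:
n(X) = 1188 / 226.50 = 5.245 mol
n(G) = 23.35 mol
n/ν → X: 5.245, G: 7.783; X is limiting.
n(Z) produced = (1/1) × 5.245 = 5.245 mol
Step 2:
n(Z) available = 5.245 mol
n(R) = 290.0 / 46.80 = 6.197 mol
n/ν → Z: 2.623, R: 3.099; Z is limiting.
n(B) = (3/2) × 5.245 = 7.868 mol

7.87 mol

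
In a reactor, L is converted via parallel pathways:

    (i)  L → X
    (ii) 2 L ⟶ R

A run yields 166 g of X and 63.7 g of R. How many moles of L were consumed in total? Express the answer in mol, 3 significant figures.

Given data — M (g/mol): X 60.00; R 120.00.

n(X) = 166 / 60.00 = 2.767 mol
n(R) = 63.7 / 120.00 = 0.5308 mol
n(L) via (i) = (1/1)×2.767 = 2.767 mol
n(L) via (ii) = (2/1)×0.5308 = 1.062 mol
total n(L) = 2.767 + 1.062 = 3.829 mol

3.83 mol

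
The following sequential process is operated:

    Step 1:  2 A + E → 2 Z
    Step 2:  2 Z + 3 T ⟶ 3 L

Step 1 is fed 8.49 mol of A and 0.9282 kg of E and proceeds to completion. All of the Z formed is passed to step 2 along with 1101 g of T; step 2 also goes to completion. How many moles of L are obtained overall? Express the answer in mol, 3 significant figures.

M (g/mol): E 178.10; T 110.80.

Step 1:
n(A) = 8.490 mol
n(E) = 0.9282×1000 / 178.10 = 5.212 mol
n/ν for A = 8.490/2 = 4.245
n/ν for E = 5.212/1 = 5.212
Smallest n/ν is A → limiting reagent.
n(Z) produced = (2/2) × 8.490 = 8.490 mol
Step 2:
n(Z) available = 8.490 mol
n(T) = 1101 / 110.80 = 9.937 mol
n/ν for Z = 8.490/2 = 4.245
n/ν for T = 9.937/3 = 3.312
Smallest n/ν is T → limiting reagent.
n(L) = (3/3) × 9.937 = 9.937 mol

9.94 mol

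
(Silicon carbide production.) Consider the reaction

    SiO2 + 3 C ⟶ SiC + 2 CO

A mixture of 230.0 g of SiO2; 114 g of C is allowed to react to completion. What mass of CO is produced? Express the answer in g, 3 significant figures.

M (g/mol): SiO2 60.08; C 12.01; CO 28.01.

177 g

n(SiO2) = 230.0 / 60.08 = 3.828 mol
n(C) = 114.0 / 12.01 = 9.492 mol
n/ν for SiO2 = 3.828/1 = 3.828
n/ν for C = 9.492/3 = 3.164
Smallest n/ν is C → limiting reagent.
n(CO) = (2/3) × 9.492 = 6.328 mol
mass = 6.328 × 28.01 = 177.2 g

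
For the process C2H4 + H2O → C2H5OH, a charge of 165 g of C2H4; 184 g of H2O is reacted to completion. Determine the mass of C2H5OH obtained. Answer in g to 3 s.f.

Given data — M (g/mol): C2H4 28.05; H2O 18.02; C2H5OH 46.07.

n(C2H4) = 165.0 / 28.05 = 5.882 mol
n(H2O) = 184.0 / 18.02 = 10.21 mol
n/ν for C2H4 = 5.882/1 = 5.882
n/ν for H2O = 10.21/1 = 10.21
Smallest n/ν is C2H4 → limiting reagent.
n(C2H5OH) = (1/1) × 5.882 = 5.882 mol
mass = 5.882 × 46.07 = 271.0 g

271 g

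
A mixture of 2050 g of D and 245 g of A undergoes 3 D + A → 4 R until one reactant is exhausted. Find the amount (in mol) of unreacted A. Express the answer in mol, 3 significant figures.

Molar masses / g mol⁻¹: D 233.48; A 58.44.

1.27 mol

n(D) = 2050 / 233.48 = 8.780 mol
n(A) = 245.0 / 58.44 = 4.192 mol
n/ν for D = 8.780/3 = 2.927
n/ν for A = 4.192/1 = 4.192
Smallest n/ν is D → limiting reagent.
A consumed = (1/3) × 8.780 = 2.927 mol
A remaining = 4.192 − 2.927 = 1.265 mol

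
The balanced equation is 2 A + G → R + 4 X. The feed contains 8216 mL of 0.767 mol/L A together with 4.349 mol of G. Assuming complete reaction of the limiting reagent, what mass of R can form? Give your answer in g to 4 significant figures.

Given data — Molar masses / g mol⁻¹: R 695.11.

n(A) = 0.767 × 8216/1000 = 6.302 mol
n(G) = 4.349 mol
n/ν → A: 3.151, G: 4.349; A is limiting.
n(R) = (1/2) × 6.302 = 3.151 mol
mass = 3.151 × 695.11 = 2190 g

2190 g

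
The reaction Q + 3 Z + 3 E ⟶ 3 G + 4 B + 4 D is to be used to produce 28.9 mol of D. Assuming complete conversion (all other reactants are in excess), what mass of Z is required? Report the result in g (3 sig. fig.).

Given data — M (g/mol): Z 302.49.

6560 g

n(D) = 28.90 mol
n(Z) = (3/4) × 28.90 = 21.68 mol
mass = 21.68 × 302.49 = 6558 g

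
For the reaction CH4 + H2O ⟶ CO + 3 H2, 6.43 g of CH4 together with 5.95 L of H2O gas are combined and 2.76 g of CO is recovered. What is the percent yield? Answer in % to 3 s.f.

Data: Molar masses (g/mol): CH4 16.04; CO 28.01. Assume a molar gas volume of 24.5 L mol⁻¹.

n(CH4) = 6.430 / 16.04 = 0.4009 mol
n(H2O) = 5.950 / 24.5 = 0.2429 mol
n/ν for CH4 = 0.4009/1 = 0.4009
n/ν for H2O = 0.2429/1 = 0.2429
Smallest n/ν is H2O → limiting reagent.
theoretical n(CO) = (1/1) × 0.2429 = 0.2429 mol → 6.804 g
% yield = 2.76 / 6.804 × 100 = 40.56 %

40.6 %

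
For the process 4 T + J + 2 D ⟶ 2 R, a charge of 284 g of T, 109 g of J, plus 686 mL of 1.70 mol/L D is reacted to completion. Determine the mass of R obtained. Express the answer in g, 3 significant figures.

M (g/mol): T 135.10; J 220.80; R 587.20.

n(T) = 284.0 / 135.10 = 2.102 mol
n(J) = 109.0 / 220.80 = 0.4937 mol
n(D) = 1.70 × 686.0/1000 = 1.166 mol
n/ν for T = 2.102/4 = 0.5255
n/ν for J = 0.4937/1 = 0.4937
n/ν for D = 1.166/2 = 0.5830
Smallest n/ν is J → limiting reagent.
n(R) = (2/1) × 0.4937 = 0.9874 mol
mass = 0.9874 × 587.20 = 579.8 g

580 g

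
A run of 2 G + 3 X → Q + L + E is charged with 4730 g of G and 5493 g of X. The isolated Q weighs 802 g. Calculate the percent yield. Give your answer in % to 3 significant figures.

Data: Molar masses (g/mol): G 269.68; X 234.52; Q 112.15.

n(G) = 4730 / 269.68 = 17.54 mol
n(X) = 5493 / 234.52 = 23.42 mol
n/ν for G = 17.54/2 = 8.770
n/ν for X = 23.42/3 = 7.807
Smallest n/ν is X → limiting reagent.
theoretical n(Q) = (1/3) × 23.42 = 7.807 mol → 875.6 g
% yield = 802 / 875.6 × 100 = 91.59 %

91.6 %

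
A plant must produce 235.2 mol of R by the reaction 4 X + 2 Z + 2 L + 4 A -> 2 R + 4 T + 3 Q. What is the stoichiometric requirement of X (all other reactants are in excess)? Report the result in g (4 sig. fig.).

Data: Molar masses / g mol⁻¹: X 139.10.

n(R) = 235.2 mol
n(X) = (4/2) × 235.2 = 470.4 mol
mass = 470.4 × 139.10 = 65430 g

65430 g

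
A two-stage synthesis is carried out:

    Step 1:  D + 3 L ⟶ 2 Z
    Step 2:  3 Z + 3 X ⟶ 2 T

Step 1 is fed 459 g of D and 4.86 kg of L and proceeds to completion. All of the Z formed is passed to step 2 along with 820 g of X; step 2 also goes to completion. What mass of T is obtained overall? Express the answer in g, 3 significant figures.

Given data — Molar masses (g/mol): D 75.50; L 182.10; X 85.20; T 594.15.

Step 1:
n(D) = 459.0 / 75.50 = 6.079 mol
n(L) = 4.860×1000 / 182.10 = 26.69 mol
n/ν for D = 6.079/1 = 6.079
n/ν for L = 26.69/3 = 8.897
Smallest n/ν is D → limiting reagent.
n(Z) produced = (2/1) × 6.079 = 12.16 mol
Step 2:
n(Z) available = 12.16 mol
n(X) = 820.0 / 85.20 = 9.624 mol
n/ν for Z = 12.16/3 = 4.053
n/ν for X = 9.624/3 = 3.208
Smallest n/ν is X → limiting reagent.
n(T) = (2/3) × 9.624 = 6.416 mol
mass = 6.416 × 594.15 = 3812 g

3810 g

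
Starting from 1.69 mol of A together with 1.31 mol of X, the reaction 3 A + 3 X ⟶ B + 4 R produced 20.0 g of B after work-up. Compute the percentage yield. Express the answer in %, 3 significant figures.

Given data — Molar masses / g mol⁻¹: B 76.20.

n(A) = 1.690 mol
n(X) = 1.310 mol
n/ν for A = 1.690/3 = 0.5633
n/ν for X = 1.310/3 = 0.4367
Smallest n/ν is X → limiting reagent.
theoretical n(B) = (1/3) × 1.310 = 0.4367 mol → 33.28 g
% yield = 20.0 / 33.28 × 100 = 60.10 %

60.1 %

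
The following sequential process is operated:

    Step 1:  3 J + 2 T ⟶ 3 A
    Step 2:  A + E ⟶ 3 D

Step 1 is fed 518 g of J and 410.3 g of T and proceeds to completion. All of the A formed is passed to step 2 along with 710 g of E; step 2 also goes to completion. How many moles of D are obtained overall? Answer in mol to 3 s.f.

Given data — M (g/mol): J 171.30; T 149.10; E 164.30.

9.07 mol

Step 1:
n(J) = 518.0 / 171.30 = 3.024 mol
n(T) = 410.3 / 149.10 = 2.752 mol
n/ν for J = 3.024/3 = 1.008
n/ν for T = 2.752/2 = 1.376
Smallest n/ν is J → limiting reagent.
n(A) produced = (3/3) × 3.024 = 3.024 mol
Step 2:
n(A) available = 3.024 mol
n(E) = 710.0 / 164.30 = 4.321 mol
n/ν for A = 3.024/1 = 3.024
n/ν for E = 4.321/1 = 4.321
Smallest n/ν is A → limiting reagent.
n(D) = (3/1) × 3.024 = 9.072 mol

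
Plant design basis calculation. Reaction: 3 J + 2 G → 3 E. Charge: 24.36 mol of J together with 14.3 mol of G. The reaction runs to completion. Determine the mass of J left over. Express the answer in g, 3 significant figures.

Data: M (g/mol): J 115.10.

335 g

n(J) = 24.36 mol
n(G) = 14.30 mol
n/ν for J = 24.36/3 = 8.120
n/ν for G = 14.30/2 = 7.150
Smallest n/ν is G → limiting reagent.
J consumed = (3/2) × 14.30 = 21.45 mol
J remaining = 24.36 − 21.45 = 2.910 mol
mass = 2.910 × 115.10 = 334.9 g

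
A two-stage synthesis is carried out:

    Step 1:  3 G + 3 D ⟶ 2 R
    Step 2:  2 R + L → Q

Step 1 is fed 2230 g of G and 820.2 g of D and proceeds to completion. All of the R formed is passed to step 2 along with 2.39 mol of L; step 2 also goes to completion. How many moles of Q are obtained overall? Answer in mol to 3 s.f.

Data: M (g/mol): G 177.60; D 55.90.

2.39 mol

Step 1:
n(G) = 2230 / 177.60 = 12.56 mol
n(D) = 820.2 / 55.90 = 14.67 mol
n/ν for G = 12.56/3 = 4.187
n/ν for D = 14.67/3 = 4.890
Smallest n/ν is G → limiting reagent.
n(R) produced = (2/3) × 12.56 = 8.373 mol
Step 2:
n(R) available = 8.373 mol
n(L) = 2.390 mol
n/ν for R = 8.373/2 = 4.187
n/ν for L = 2.390/1 = 2.390
Smallest n/ν is L → limiting reagent.
n(Q) = (1/1) × 2.390 = 2.390 mol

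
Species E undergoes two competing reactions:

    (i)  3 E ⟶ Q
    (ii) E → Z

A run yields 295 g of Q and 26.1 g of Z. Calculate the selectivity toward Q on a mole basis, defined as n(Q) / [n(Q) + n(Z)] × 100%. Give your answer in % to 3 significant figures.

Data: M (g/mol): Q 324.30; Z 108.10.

n(Q) = 295 / 324.30 = 0.9097 mol
n(Z) = 26.1 / 108.10 = 0.2414 mol
selectivity = 0.9097/(0.9097+0.2414) × 100 = 79.03 %

79.0 %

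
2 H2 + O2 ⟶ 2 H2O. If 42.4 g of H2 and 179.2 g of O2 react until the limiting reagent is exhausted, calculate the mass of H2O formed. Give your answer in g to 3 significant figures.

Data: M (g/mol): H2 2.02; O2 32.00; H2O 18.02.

n(H2) = 42.40 / 2.02 = 20.99 mol
n(O2) = 179.2 / 32.00 = 5.600 mol
n/ν → H2: 10.50, O2: 5.600; O2 is limiting.
n(H2O) = (2/1) × 5.600 = 11.20 mol
mass = 11.20 × 18.02 = 201.8 g

202 g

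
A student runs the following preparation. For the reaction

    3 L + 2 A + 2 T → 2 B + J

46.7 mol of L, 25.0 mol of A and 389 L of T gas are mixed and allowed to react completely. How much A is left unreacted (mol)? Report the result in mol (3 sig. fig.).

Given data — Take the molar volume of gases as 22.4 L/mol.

7.63 mol

n(L) = 46.70 mol
n(A) = 25.00 mol
n(T) = 389.0 / 22.4 = 17.37 mol
n/ν → L: 15.57, A: 12.50, T: 8.685; T is limiting.
A consumed = (2/2) × 17.37 = 17.37 mol
A remaining = 25.00 − 17.37 = 7.630 mol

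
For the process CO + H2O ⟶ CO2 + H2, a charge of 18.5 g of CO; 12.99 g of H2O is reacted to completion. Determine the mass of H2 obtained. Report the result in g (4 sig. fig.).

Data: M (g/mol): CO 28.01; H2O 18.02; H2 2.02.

1.334 g

n(CO) = 18.50 / 28.01 = 0.6605 mol
n(H2O) = 12.99 / 18.02 = 0.7209 mol
n/ν for CO = 0.6605/1 = 0.6605
n/ν for H2O = 0.7209/1 = 0.7209
Smallest n/ν is CO → limiting reagent.
n(H2) = (1/1) × 0.6605 = 0.6605 mol
mass = 0.6605 × 2.02 = 1.334 g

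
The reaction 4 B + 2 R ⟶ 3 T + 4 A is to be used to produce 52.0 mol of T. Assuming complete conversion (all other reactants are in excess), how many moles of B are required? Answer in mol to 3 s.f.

69.3 mol

n(T) = 52.00 mol
n(B) = (4/3) × 52.00 = 69.33 mol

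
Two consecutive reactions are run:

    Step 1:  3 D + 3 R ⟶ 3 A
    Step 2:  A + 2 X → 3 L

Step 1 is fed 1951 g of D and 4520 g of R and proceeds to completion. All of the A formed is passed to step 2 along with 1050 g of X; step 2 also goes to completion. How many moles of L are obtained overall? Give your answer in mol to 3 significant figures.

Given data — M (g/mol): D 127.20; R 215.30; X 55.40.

Step 1:
n(D) = 1951 / 127.20 = 15.34 mol
n(R) = 4520 / 215.30 = 20.99 mol
n/ν for D = 15.34/3 = 5.113
n/ν for R = 20.99/3 = 6.997
Smallest n/ν is D → limiting reagent.
n(A) produced = (3/3) × 15.34 = 15.34 mol
Step 2:
n(A) available = 15.34 mol
n(X) = 1050 / 55.40 = 18.95 mol
n/ν for A = 15.34/1 = 15.34
n/ν for X = 18.95/2 = 9.475
Smallest n/ν is X → limiting reagent.
n(L) = (3/2) × 18.95 = 28.43 mol

28.4 mol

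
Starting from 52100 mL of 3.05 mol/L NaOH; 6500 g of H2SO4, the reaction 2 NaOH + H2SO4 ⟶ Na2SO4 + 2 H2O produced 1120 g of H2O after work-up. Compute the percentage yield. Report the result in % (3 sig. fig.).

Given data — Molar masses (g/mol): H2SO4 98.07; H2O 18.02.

n(NaOH) = 3.05 × 52100/1000 = 158.9 mol
n(H2SO4) = 6500 / 98.07 = 66.28 mol
n/ν → NaOH: 79.45, H2SO4: 66.28; H2SO4 is limiting.
theoretical n(H2O) = (2/1) × 66.28 = 132.6 mol → 2389 g
% yield = 1120 / 2389 × 100 = 46.88 %

46.9 %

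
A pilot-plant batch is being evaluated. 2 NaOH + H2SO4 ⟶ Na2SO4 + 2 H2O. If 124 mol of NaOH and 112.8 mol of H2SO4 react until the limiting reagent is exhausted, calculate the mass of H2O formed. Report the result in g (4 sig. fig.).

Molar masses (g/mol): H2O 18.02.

2234 g

n(NaOH) = 124.0 mol
n(H2SO4) = 112.8 mol
n/ν for NaOH = 124.0/2 = 62.00
n/ν for H2SO4 = 112.8/1 = 112.8
Smallest n/ν is NaOH → limiting reagent.
n(H2O) = (2/2) × 124.0 = 124.0 mol
mass = 124.0 × 18.02 = 2234 g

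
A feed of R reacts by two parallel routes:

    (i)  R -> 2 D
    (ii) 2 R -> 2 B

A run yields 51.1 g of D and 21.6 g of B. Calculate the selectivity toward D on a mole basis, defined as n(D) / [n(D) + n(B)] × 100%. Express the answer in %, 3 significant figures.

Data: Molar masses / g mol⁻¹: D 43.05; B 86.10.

82.6 %

n(D) = 51.1 / 43.05 = 1.187 mol
n(B) = 21.6 / 86.10 = 0.2509 mol
selectivity = 1.187/(1.187+0.2509) × 100 = 82.55 %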